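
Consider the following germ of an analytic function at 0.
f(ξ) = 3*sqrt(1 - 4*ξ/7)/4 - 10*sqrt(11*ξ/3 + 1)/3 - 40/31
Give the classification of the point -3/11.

The point is an algebraic (square-root) branch point.

The term (-10/3)*sqrt(1 - ξ/(-3/11)) has argument 1 - -3/11/(-3/11) = 0 at -3/11: a square-root (algebraic, two-sheeted) branch point; the remaining terms are analytic or single-valued there.


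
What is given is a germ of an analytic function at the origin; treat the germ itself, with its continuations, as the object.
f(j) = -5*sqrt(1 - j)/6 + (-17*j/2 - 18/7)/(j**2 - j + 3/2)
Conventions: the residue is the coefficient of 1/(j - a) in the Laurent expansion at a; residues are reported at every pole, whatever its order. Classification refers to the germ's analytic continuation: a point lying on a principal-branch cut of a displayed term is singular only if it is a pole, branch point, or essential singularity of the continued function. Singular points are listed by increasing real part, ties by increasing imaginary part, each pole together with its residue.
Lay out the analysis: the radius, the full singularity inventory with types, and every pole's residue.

Denominator factor (j**2 - j + 3/2): discriminant -5, complex-conjugate roots (1/2) + ((1/2)*sqrt(5))*i and (1/2) - ((1/2)*sqrt(5))*i; poles of order 1, moduli (1/2)*sqrt(6) and (1/2)*sqrt(6).
Branch term (-5/6)*sqrt(1 - j/(1)): its argument vanishes at j = 1, a square-root branch point, modulus 1.
The radius of convergence is the smallest modulus among the singular points: 1.
The branch term is analytic at (1/2) - ((1/2)*sqrt(5))*i and contributes nothing to the residue; only the rational part matters.
The factor j**2 - j + 3/2 splits as (j - a)(j - a') with a = (1/2) - ((1/2)*sqrt(5))*i, a' = (1/2) + ((1/2)*sqrt(5))*i. At the order-1 pole a set g(j) = (j - a)*(rational part) = [-17*j/2 - 18/7] / (j - a').
Simple pole: residue = g(a) at a = (1/2) - ((1/2)*sqrt(5))*i, which is (-17/4) - ((191/140)*sqrt(5))*i.
The branch term is analytic at (1/2) + ((1/2)*sqrt(5))*i and contributes nothing to the residue; only the rational part matters.
The factor j**2 - j + 3/2 splits as (j - a)(j - a') with a = (1/2) + ((1/2)*sqrt(5))*i, a' = (1/2) - ((1/2)*sqrt(5))*i. At the order-1 pole a set g(j) = (j - a)*(rational part) = [-17*j/2 - 18/7] / (j - a').
Simple pole: residue = g(a) at a = (1/2) + ((1/2)*sqrt(5))*i, which is (-17/4) + ((191/140)*sqrt(5))*i.
List the singular points by increasing real part (a conjugate pair: the negative imaginary part first).

Radius of convergence at 0: 1.
At (1/2) - ((1/2)*sqrt(5))*i: a pole of order 1; residue (-17/4) - ((191/140)*sqrt(5))*i.
At (1/2) + ((1/2)*sqrt(5))*i: a pole of order 1; residue (-17/4) + ((191/140)*sqrt(5))*i.
At 1: an algebraic (square-root) branch point.


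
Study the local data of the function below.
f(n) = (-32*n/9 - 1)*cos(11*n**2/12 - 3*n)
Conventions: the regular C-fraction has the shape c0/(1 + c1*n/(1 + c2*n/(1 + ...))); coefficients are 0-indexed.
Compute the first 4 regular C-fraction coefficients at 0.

Taylor coefficients (expand at 0): a_0 = -1, a_1 = -32/9, a_2 = 9/2, a_3 = 53/4.
c0 = a_0 = -1. Peel one level at a time: if S = 1 + c*n/S' with S'(0) = 1, then c is the n-coefficient of S and S' = c*n/(S - 1).
S_1 = c0/f = 1 + (-32/9)*n + (2777/162)*n^2 + ...; c1 = -32/9.
S_2 = c1*n/(S_1 - 1) = 1 + (2777/576)*n + (21825/4096)*n^2 + ...; c2 = 2777/576.
S_3 = c2*n/(S_2 - 1) = 1 + (-196425/177728)*n + ...; c3 = -196425/177728.

The regular C-fraction coefficients are [-1, -32/9, 2777/576, -196425/177728].


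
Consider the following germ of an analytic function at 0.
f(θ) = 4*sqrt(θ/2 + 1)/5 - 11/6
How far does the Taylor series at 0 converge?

The radius of convergence is 2.

Branch term (4/5)*sqrt(1 - θ/(-2)): its argument vanishes at θ = -2, a square-root branch point, modulus 2.
The radius of convergence is the smallest modulus among the singular points: 2.


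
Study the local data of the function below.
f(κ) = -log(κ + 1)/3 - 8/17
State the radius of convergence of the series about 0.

Branch term (-1/3)*log(1 - κ/(-1)): its argument vanishes at κ = -1, a logarithmic branch point, modulus 1.
The radius of convergence is the smallest modulus among the singular points: 1.

The radius of convergence is 1.


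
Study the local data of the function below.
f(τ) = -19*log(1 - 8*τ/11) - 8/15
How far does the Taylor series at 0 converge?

Branch term (-19)*log(1 - τ/(11/8)): its argument vanishes at τ = 11/8, a logarithmic branch point, modulus 11/8.
The radius of convergence is the smallest modulus among the singular points: 11/8.

The radius of convergence is 11/8.


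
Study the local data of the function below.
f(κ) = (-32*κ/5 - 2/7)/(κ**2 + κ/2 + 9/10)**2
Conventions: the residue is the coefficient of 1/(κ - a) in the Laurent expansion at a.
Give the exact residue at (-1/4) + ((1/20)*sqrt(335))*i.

The residue is -((736/31423)*sqrt(335))*i.

The factor κ**2 + κ/2 + 9/10 splits as (κ - a)(κ - a') with a = (-1/4) + ((1/20)*sqrt(335))*i, a' = (-1/4) - ((1/20)*sqrt(335))*i. At the order-2 pole a set g(κ) = (κ - a)^2*f(κ) = [-32*κ/5 - 2/7] / (κ - a')^2.
Order-2 pole: residue = g'(a); g'((-1/4) + ((1/20)*sqrt(335))*i) = -((736/31423)*sqrt(335))*i, so the residue is -((736/31423)*sqrt(335))*i.


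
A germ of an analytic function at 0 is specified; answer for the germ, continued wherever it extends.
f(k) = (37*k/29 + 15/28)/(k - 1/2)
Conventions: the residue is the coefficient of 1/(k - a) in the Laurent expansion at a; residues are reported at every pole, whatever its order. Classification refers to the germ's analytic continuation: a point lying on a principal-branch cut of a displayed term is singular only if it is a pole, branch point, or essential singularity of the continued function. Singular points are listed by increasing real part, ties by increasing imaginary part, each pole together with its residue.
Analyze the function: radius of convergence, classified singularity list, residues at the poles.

Denominator factor (k - 1/2): pole of order 1 at 1/2, modulus 1/2.
The radius of convergence is the smallest modulus among the singular points: 1/2.
At the order-1 pole 1/2 set g(k) = (k - (1/2))*f(k) = 37*k/29 + 15/28.
Simple pole: residue = g(a) at a = 1/2, which is 953/812.

Radius of convergence at 0: 1/2.
At 1/2: a pole of order 1; residue 953/812.


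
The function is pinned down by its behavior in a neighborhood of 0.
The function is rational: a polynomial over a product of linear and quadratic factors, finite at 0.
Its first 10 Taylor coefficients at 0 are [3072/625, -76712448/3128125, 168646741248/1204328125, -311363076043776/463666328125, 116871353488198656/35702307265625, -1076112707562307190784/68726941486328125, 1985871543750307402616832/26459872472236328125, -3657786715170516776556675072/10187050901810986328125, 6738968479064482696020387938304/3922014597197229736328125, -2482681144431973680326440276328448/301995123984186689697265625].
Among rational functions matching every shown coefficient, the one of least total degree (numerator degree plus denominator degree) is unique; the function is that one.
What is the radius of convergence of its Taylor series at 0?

No rational of total degree below 8 reproduces all 10 coefficients; solving the [2/6] Pade equations on them gives f(w) = (37*w**2/25 - 2*w/13 + 28/25)/((w**2 + w/11 - 5/8)**2*(w**2 + 3*w + 7/12)), whose expansion matches every shown term.
Denominator factor (w**2 + w/11 - 5/8)^2: discriminant 607/242, real irrational roots -1/22 + (1/44)*sqrt(1214) and -1/22 - (1/44)*sqrt(1214); poles of order 2, moduli -1/22 + (1/44)*sqrt(1214) and 1/22 + (1/44)*sqrt(1214).
Denominator factor (w**2 + 3*w + 7/12): discriminant 20/3, real irrational roots -3/2 + (1/3)*sqrt(15) and -3/2 - (1/3)*sqrt(15); poles of order 1, moduli 3/2 - (1/3)*sqrt(15) and 3/2 + (1/3)*sqrt(15).
The radius of convergence is the smallest modulus among the singular points: 3/2 - (1/3)*sqrt(15).

The radius of convergence is 3/2 - (1/3)*sqrt(15).


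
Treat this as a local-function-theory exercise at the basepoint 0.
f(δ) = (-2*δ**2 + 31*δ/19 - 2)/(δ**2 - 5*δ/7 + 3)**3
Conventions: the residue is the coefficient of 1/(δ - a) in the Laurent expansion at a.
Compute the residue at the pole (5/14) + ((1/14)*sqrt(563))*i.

The factor δ**2 - 5*δ/7 + 3 splits as (δ - a)(δ - a') with a = (5/14) + ((1/14)*sqrt(563))*i, a' = (5/14) - ((1/14)*sqrt(563))*i. At the order-3 pole a set g(δ) = (δ - a)^3*f(δ) = [-2*δ**2 + 31*δ/19 - 2] / (δ - a')^3.
Order-3 pole: residue = g''(a)/2; g''((5/14) + ((1/14)*sqrt(563))*i) = ((13746754/3390617393)*sqrt(563))*i, so the residue is ((6873377/3390617393)*sqrt(563))*i.

The residue is ((6873377/3390617393)*sqrt(563))*i.


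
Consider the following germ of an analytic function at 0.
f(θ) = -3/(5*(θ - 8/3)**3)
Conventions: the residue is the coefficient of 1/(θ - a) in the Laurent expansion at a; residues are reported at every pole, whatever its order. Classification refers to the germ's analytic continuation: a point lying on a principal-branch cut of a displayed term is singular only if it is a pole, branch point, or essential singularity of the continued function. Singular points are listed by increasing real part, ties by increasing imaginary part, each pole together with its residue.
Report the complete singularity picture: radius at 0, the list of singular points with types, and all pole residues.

Radius of convergence at 0: 8/3.
At 8/3: a pole of order 3; residue 0.

Denominator factor (θ - 8/3)^3: pole of order 3 at 8/3, modulus 8/3.
The radius of convergence is the smallest modulus among the singular points: 8/3.
At the order-3 pole 8/3 set g(θ) = (θ - (8/3))^3*f(θ) = -3/5.
Order-3 pole: residue = g''(a)/2; g''(8/3) = 0, so the residue is 0.


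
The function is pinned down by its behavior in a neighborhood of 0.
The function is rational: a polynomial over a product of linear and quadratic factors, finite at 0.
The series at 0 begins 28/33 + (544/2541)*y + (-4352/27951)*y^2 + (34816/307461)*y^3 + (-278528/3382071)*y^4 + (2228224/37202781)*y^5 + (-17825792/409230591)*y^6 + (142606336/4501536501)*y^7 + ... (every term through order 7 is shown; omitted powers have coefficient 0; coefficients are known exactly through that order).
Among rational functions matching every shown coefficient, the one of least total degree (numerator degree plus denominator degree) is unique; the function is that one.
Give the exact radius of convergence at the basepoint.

The radius of convergence is 11/8.

No rational of total degree below 2 reproduces all 8 coefficients; solving the [1/1] Pade equations on them gives f(y) = (8*y/7 + 7/6)/(y + 11/8), whose expansion matches every shown term.
Denominator factor (y + 11/8): pole of order 1 at -11/8, modulus 11/8.
The radius of convergence is the smallest modulus among the singular points: 11/8.


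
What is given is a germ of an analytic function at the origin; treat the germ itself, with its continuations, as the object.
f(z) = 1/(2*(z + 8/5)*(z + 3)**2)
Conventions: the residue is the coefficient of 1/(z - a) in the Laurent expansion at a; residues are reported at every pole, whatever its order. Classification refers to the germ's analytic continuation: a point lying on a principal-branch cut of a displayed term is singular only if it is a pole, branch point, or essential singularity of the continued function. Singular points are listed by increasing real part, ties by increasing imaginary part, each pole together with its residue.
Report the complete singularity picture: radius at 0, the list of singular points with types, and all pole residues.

Radius of convergence at 0: 8/5.
At -3: a pole of order 2; residue -25/98.
At -8/5: a pole of order 1; residue 25/98.

Denominator factor (z + 3)^2: pole of order 2 at -3, modulus 3.
Denominator factor (z + 8/5): pole of order 1 at -8/5, modulus 8/5.
The radius of convergence is the smallest modulus among the singular points: 8/5.
At the order-2 pole -3 set g(z) = (z - (-3))^2*f(z) = 1/(2*(z + 8/5)).
Order-2 pole: residue = g'(a); g'(-3) = -25/98, so the residue is -25/98.
At the order-1 pole -8/5 set g(z) = (z - (-8/5))*f(z) = 1/(2*(z + 3)**2).
Simple pole: residue = g(a) at a = -8/5, which is 25/98.
List the singular points by increasing real part (a conjugate pair: the negative imaginary part first).


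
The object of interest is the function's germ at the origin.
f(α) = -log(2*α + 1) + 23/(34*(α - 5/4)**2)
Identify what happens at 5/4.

The denominator factor α - 5/4 vanishes at 5/4 and appears to the power 2; the numerator there equals 23/34, nonzero, and no other factor vanishes.
The branch terms are analytic at this point.
Hence a pole whose order is the multiplicity, 2.

The point is a pole of order 2.


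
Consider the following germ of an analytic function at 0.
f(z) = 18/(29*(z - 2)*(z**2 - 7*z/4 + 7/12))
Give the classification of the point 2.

The point is a pole of order 1.

The denominator factor z - 2 vanishes at 2 and appears to the power 1; the numerator there equals 18/29, nonzero, and no other factor vanishes.
Hence a pole whose order is the multiplicity, 1.


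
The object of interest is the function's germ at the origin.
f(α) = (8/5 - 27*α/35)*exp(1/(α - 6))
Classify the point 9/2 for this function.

The point is a regular point.

There is no denominator, hence no pole anywhere.
The essential point of exp(1/(α - (6))) is 6, not 9/2.
So the germ continues analytically to 9/2.


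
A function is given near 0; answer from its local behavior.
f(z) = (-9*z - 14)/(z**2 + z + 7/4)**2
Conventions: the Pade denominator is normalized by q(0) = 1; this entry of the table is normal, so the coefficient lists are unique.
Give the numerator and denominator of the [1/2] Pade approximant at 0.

The Pade approximant has numerator coefficients [-32/7, -3728/11025]; denominator coefficients [1, 904/1575, 13064/11025].

Taylor coefficients needed (expand at 0): a_0 = -32/7, a_1 = 16/7, a_2 = 1408/343, a_3 = -12160/2401.
Write the denominator as Q(z) = 1 + q1*z + q2*z^2. Requiring Q*f - P = O(z^4) with deg P <= 1 kills the coefficients of z^2..z^3 in Q*f:
  z^2: a_2 + q1*a_1 + q2*a_0 = 0, i.e. 1408/343 + (16/7)*q1 + (-32/7)*q2 = 0.
  z^3: a_3 + q1*a_2 + q2*a_1 = 0, i.e. -12160/2401 + (1408/343)*q1 + (16/7)*q2 = 0.
Solving this linear system: q1 = 904/1575, q2 = 13064/11025.
The numerator is Q*f truncated at degree 1: P0 = a_0 = -32/7; P1 = a_1 + q1*a_0 = -3728/11025.


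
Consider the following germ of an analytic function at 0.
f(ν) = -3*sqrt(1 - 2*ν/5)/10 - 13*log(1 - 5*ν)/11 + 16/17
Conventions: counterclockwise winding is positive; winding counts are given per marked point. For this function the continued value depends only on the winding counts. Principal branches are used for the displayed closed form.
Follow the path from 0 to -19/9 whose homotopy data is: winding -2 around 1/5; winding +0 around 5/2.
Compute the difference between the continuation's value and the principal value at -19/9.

Continued minus principal equals (52/11)*pi*i.

The rational part is single-valued and drops out of the difference; each branch term changes only by its own monodromy.
(-3/10)*sqrt(1 - ν/(5/2)): winding +0 is even, the square root returns to the same sheet, contribution 0.
(-13/11)*log(1 - ν/(1/5)): each positive loop around 1/5 adds 2*pi*i to the log, so winding -2 contributes (-13/11)*(-2)*2*pi*i = (52/11)*pi*i.
Summing the contributions at ν = -19/9 gives (52/11)*pi*i.


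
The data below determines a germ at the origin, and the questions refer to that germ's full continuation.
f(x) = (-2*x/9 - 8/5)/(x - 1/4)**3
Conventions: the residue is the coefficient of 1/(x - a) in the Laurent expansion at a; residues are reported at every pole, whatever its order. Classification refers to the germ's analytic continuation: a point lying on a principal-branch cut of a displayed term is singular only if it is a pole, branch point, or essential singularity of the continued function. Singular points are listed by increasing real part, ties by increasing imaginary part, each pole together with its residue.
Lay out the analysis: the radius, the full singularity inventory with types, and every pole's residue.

Radius of convergence at 0: 1/4.
At 1/4: a pole of order 3; residue 0.

Denominator factor (x - 1/4)^3: pole of order 3 at 1/4, modulus 1/4.
The radius of convergence is the smallest modulus among the singular points: 1/4.
At the order-3 pole 1/4 set g(x) = (x - (1/4))^3*f(x) = -2*x/9 - 8/5.
Order-3 pole: residue = g''(a)/2; g''(1/4) = 0, so the residue is 0.


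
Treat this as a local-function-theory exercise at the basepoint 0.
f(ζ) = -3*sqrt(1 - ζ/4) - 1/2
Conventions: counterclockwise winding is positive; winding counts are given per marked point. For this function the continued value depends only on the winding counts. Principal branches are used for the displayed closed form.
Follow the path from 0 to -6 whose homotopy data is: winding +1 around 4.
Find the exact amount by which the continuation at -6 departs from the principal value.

Continued minus principal equals (3)*sqrt(10).

The rational part is single-valued and drops out of the difference; each branch term changes only by its own monodromy.
(-3)*sqrt(1 - ζ/(4)): winding +1 is odd, the square root flips sign, contributing -2*(-3)*sqrt(1 - (-6)/(4)) = -2*(-3)*sqrt(5/2) = (3)*sqrt(10).
Summing the contributions at ζ = -6 gives (3)*sqrt(10).


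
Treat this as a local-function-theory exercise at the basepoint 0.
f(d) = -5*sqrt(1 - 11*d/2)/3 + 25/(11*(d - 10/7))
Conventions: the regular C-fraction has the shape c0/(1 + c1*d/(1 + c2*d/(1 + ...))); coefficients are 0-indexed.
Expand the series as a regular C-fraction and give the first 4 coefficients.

Taylor coefficients (expand at 0): a_0 = -215/66, a_1 = 229/66, a_2 = 29159/5280, a_3 = 1772501/105600.
c0 = a_0 = -215/66. Peel one level at a time: if S = 1 + c*d/S' with S'(0) = 1, then c is the d-coefficient of S and S' = c*d/(S - 1).
S_1 = c0/f = 1 + (229/215)*d + (2092893/739600)*d^2 + ...; c1 = 229/215.
S_2 = c1*d/(S_1 - 1) = 1 + (-2092893/787760)*d + (-154672727/67124480)*d^2 + ...; c2 = -2092893/787760.
S_3 = c2*d/(S_2 - 1) = 1 + (-604629751/697123632)*d + ...; c3 = -604629751/697123632.

The regular C-fraction coefficients are [-215/66, 229/215, -2092893/787760, -604629751/697123632].


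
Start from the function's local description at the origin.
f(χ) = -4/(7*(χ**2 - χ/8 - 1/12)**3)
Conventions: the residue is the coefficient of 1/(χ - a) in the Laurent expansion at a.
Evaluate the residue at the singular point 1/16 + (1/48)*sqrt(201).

The factor χ**2 - χ/8 - 1/12 splits as (χ - a)(χ - a') with a = 1/16 + (1/48)*sqrt(201), a' = 1/16 - (1/48)*sqrt(201). At the order-3 pole a set g(χ) = (χ - a)^3*f(χ) = [-4/7] / (χ - a')^3.
Order-3 pole: residue = g''(a)/2; g''(1/16 + (1/48)*sqrt(201)) = -(14155776/2105341)*sqrt(201), so the residue is -(7077888/2105341)*sqrt(201).

The residue is -(7077888/2105341)*sqrt(201).


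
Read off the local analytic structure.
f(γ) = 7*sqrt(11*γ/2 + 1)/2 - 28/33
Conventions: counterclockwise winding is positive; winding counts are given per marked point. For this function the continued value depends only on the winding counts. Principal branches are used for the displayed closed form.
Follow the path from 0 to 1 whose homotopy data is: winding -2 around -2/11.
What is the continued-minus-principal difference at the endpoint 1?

The rational part is single-valued and drops out of the difference; each branch term changes only by its own monodromy.
(7/2)*sqrt(1 - γ/(-2/11)): winding -2 is even, the square root returns to the same sheet, contribution 0.
Summing the contributions at γ = 1 gives 0.

Continued minus principal equals 0.


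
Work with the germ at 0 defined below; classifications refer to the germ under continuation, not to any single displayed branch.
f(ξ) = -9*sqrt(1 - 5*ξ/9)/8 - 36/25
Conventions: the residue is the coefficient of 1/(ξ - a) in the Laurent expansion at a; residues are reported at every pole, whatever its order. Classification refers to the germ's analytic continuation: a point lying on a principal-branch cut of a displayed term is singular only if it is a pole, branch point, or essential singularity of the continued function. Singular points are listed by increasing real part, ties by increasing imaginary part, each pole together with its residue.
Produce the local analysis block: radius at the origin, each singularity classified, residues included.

Branch term (-9/8)*sqrt(1 - ξ/(9/5)): its argument vanishes at ξ = 9/5, a square-root branch point, modulus 9/5.
The radius of convergence is the smallest modulus among the singular points: 9/5.

Radius of convergence at 0: 9/5.
At 9/5: an algebraic (square-root) branch point.


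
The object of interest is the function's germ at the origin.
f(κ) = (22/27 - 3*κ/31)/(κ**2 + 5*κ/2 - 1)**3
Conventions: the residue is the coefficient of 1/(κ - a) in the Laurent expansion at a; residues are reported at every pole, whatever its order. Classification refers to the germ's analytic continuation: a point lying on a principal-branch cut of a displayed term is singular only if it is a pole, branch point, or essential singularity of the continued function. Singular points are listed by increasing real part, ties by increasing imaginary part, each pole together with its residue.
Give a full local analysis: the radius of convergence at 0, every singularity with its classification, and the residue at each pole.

Denominator factor (κ**2 + 5*κ/2 - 1)^3: discriminant 41/4, real irrational roots -5/4 + (1/4)*sqrt(41) and -5/4 - (1/4)*sqrt(41); poles of order 3, moduli -5/4 + (1/4)*sqrt(41) and 5/4 + (1/4)*sqrt(41).
The radius of convergence is the smallest modulus among the singular points: -5/4 + (1/4)*sqrt(41).
The factor κ**2 + 5*κ/2 - 1 splits as (κ - a)(κ - a') with a = -5/4 - (1/4)*sqrt(41), a' = -5/4 + (1/4)*sqrt(41). At the order-3 pole a set g(κ) = (κ - a)^3*f(κ) = [22/27 - 3*κ/31] / (κ - a')^3.
Order-3 pole: residue = g''(a)/2; g''(-5/4 - (1/4)*sqrt(41)) = -(100256/19228959)*sqrt(41), so the residue is -(50128/19228959)*sqrt(41).
The factor κ**2 + 5*κ/2 - 1 splits as (κ - a)(κ - a') with a = -5/4 + (1/4)*sqrt(41), a' = -5/4 - (1/4)*sqrt(41). At the order-3 pole a set g(κ) = (κ - a)^3*f(κ) = [22/27 - 3*κ/31] / (κ - a')^3.
Order-3 pole: residue = g''(a)/2; g''(-5/4 + (1/4)*sqrt(41)) = (100256/19228959)*sqrt(41), so the residue is (50128/19228959)*sqrt(41).
List the singular points by increasing real part (a conjugate pair: the negative imaginary part first).

Radius of convergence at 0: -5/4 + (1/4)*sqrt(41).
At -5/4 - (1/4)*sqrt(41): a pole of order 3; residue -(50128/19228959)*sqrt(41).
At -5/4 + (1/4)*sqrt(41): a pole of order 3; residue (50128/19228959)*sqrt(41).


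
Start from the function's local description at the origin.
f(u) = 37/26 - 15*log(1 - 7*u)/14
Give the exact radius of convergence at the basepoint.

Branch term (-15/14)*log(1 - u/(1/7)): its argument vanishes at u = 1/7, a logarithmic branch point, modulus 1/7.
The radius of convergence is the smallest modulus among the singular points: 1/7.

The radius of convergence is 1/7.


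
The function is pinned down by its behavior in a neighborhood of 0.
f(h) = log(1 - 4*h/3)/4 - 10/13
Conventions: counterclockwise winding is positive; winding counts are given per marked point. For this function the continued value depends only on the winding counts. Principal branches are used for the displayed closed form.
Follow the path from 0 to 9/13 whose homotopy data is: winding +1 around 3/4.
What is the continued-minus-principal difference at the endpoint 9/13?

The rational part is single-valued and drops out of the difference; each branch term changes only by its own monodromy.
(1/4)*log(1 - h/(3/4)): each positive loop around 3/4 adds 2*pi*i to the log, so winding +1 contributes (1/4)*(1)*2*pi*i = (1/2)*pi*i.
Summing the contributions at h = 9/13 gives (1/2)*pi*i.

Continued minus principal equals (1/2)*pi*i.


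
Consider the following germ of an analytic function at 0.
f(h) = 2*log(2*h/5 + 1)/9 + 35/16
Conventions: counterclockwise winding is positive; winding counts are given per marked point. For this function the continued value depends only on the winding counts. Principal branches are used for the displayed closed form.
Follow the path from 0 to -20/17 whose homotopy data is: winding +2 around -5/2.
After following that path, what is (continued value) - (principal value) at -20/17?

Continued minus principal equals (8/9)*pi*i.

The rational part is single-valued and drops out of the difference; each branch term changes only by its own monodromy.
(2/9)*log(1 - h/(-5/2)): each positive loop around -5/2 adds 2*pi*i to the log, so winding +2 contributes (2/9)*(2)*2*pi*i = (8/9)*pi*i.
Summing the contributions at h = -20/17 gives (8/9)*pi*i.


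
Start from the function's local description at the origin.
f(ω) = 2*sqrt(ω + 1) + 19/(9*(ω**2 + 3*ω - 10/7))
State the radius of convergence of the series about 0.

Denominator factor (ω**2 + 3*ω - 10/7): discriminant 103/7, real irrational roots -3/2 + (1/14)*sqrt(721) and -3/2 - (1/14)*sqrt(721); poles of order 1, moduli -3/2 + (1/14)*sqrt(721) and 3/2 + (1/14)*sqrt(721).
Branch term (2)*sqrt(1 - ω/(-1)): its argument vanishes at ω = -1, a square-root branch point, modulus 1.
The radius of convergence is the smallest modulus among the singular points: -3/2 + (1/14)*sqrt(721).

The radius of convergence is -3/2 + (1/14)*sqrt(721).


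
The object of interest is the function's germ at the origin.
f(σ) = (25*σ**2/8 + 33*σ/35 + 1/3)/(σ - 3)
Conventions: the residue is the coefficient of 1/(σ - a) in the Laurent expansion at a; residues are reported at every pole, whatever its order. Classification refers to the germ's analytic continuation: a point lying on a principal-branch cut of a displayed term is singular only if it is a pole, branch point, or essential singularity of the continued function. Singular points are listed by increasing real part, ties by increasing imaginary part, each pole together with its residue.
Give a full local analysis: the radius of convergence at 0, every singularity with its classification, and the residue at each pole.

Radius of convergence at 0: 3.
At 3: a pole of order 1; residue 26281/840.

Denominator factor (σ - 3): pole of order 1 at 3, modulus 3.
The radius of convergence is the smallest modulus among the singular points: 3.
At the order-1 pole 3 set g(σ) = (σ - (3))*f(σ) = 25*σ**2/8 + 33*σ/35 + 1/3.
Simple pole: residue = g(a) at a = 3, which is 26281/840.


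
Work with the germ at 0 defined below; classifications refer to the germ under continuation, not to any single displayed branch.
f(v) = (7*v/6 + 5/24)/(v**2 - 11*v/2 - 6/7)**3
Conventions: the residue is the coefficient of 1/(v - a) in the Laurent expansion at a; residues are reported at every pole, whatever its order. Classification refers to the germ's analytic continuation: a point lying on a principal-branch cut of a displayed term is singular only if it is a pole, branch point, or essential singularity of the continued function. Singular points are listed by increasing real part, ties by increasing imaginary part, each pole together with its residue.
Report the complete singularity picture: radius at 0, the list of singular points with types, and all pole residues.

Denominator factor (v**2 - 11*v/2 - 6/7)^3: discriminant 943/28, real irrational roots 11/4 + (1/28)*sqrt(6601) and 11/4 - (1/28)*sqrt(6601); poles of order 3, moduli 11/4 + (1/28)*sqrt(6601) and -11/4 + (1/28)*sqrt(6601).
The radius of convergence is the smallest modulus among the singular points: -11/4 + (1/28)*sqrt(6601).
The factor v**2 - 11*v/2 - 6/7 splits as (v - a)(v - a') with a = 11/4 - (1/28)*sqrt(6601), a' = 11/4 + (1/28)*sqrt(6601). At the order-3 pole a set g(v) = (v - a)^3*f(v) = [7*v/6 + 5/24] / (v - a')^3.
Order-3 pole: residue = g''(a)/2; g''(11/4 - (1/28)*sqrt(6601)) = -(1568/20452727)*sqrt(6601), so the residue is -(784/20452727)*sqrt(6601).
The factor v**2 - 11*v/2 - 6/7 splits as (v - a)(v - a') with a = 11/4 + (1/28)*sqrt(6601), a' = 11/4 - (1/28)*sqrt(6601). At the order-3 pole a set g(v) = (v - a)^3*f(v) = [7*v/6 + 5/24] / (v - a')^3.
Order-3 pole: residue = g''(a)/2; g''(11/4 + (1/28)*sqrt(6601)) = (1568/20452727)*sqrt(6601), so the residue is (784/20452727)*sqrt(6601).
List the singular points by increasing real part (a conjugate pair: the negative imaginary part first).

Radius of convergence at 0: -11/4 + (1/28)*sqrt(6601).
At 11/4 - (1/28)*sqrt(6601): a pole of order 3; residue -(784/20452727)*sqrt(6601).
At 11/4 + (1/28)*sqrt(6601): a pole of order 3; residue (784/20452727)*sqrt(6601).


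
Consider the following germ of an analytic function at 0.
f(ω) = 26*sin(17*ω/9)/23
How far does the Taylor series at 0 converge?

The factor sin(17*ω/9) is entire and contributes no finite singular point.
The polynomial part has no poles.
No finite singular points: the Taylor series at 0 converges everywhere.

The radius of convergence is infinite.


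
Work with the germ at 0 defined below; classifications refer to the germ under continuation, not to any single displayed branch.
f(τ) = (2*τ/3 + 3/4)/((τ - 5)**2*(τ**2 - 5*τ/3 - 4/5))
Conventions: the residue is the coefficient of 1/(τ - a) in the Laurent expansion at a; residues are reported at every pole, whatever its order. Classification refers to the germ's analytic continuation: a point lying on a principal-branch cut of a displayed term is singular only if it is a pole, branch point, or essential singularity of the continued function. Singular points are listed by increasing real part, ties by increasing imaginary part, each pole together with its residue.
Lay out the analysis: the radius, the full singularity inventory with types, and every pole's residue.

Denominator factor (τ - 5)^2: pole of order 2 at 5, modulus 5.
Denominator factor (τ**2 - 5*τ/3 - 4/5): discriminant 269/45, real irrational roots 5/6 + (1/30)*sqrt(1345) and 5/6 - (1/30)*sqrt(1345); poles of order 1, moduli 5/6 + (1/30)*sqrt(1345) and -5/6 + (1/30)*sqrt(1345).
The radius of convergence is the smallest modulus among the singular points: -5/6 + (1/30)*sqrt(1345).
The factor τ**2 - 5*τ/3 - 4/5 splits as (τ - a)(τ - a') with a = 5/6 - (1/30)*sqrt(1345), a' = 5/6 + (1/30)*sqrt(1345). At the order-1 pole a set g(τ) = (τ - a)*f(τ) = [(2*τ/3 + 3/4)/(τ - 5)**2] / (τ - a').
Simple pole: residue = g(a) at a = 5/6 - (1/30)*sqrt(1345), which is 3015/64736 - (25395/17413984)*sqrt(1345).
The factor τ**2 - 5*τ/3 - 4/5 splits as (τ - a)(τ - a') with a = 5/6 + (1/30)*sqrt(1345), a' = 5/6 - (1/30)*sqrt(1345). At the order-1 pole a set g(τ) = (τ - a)*f(τ) = [(2*τ/3 + 3/4)/(τ - 5)**2] / (τ - a').
Simple pole: residue = g(a) at a = 5/6 + (1/30)*sqrt(1345), which is 3015/64736 + (25395/17413984)*sqrt(1345).
At the order-2 pole 5 set g(τ) = (τ - (5))^2*f(τ) = (2*τ/3 + 3/4)/(τ**2 - 5*τ/3 - 4/5).
Order-2 pole: residue = g'(a); g'(5) = -3015/32368, so the residue is -3015/32368.
List the singular points by increasing real part (a conjugate pair: the negative imaginary part first).

Radius of convergence at 0: -5/6 + (1/30)*sqrt(1345).
At 5/6 - (1/30)*sqrt(1345): a pole of order 1; residue 3015/64736 - (25395/17413984)*sqrt(1345).
At 5/6 + (1/30)*sqrt(1345): a pole of order 1; residue 3015/64736 + (25395/17413984)*sqrt(1345).
At 5: a pole of order 2; residue -3015/32368.


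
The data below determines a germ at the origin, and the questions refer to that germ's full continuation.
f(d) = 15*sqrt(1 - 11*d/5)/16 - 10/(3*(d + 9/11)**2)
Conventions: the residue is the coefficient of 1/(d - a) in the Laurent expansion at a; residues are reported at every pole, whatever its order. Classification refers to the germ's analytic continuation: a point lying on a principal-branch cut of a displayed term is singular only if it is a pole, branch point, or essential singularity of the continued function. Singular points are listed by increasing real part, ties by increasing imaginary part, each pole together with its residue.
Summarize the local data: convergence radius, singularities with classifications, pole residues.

Radius of convergence at 0: 5/11.
At -9/11: a pole of order 2; residue 0.
At 5/11: an algebraic (square-root) branch point.

Denominator factor (d + 9/11)^2: pole of order 2 at -9/11, modulus 9/11.
Branch term (15/16)*sqrt(1 - d/(5/11)): its argument vanishes at d = 5/11, a square-root branch point, modulus 5/11.
The radius of convergence is the smallest modulus among the singular points: 5/11.
The branch term is analytic at -9/11 and contributes nothing to the residue; only the rational part matters.
At the order-2 pole -9/11 set g(d) = (d - (-9/11))^2*(rational part) = -10/3.
Order-2 pole: residue = g'(a); g'(-9/11) = 0, so the residue is 0.
List the singular points by increasing real part (a conjugate pair: the negative imaginary part first).


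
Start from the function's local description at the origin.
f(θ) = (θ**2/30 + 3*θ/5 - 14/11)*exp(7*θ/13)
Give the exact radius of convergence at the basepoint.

The factor exp(7*θ/13) is entire and contributes no finite singular point.
The polynomial part has no poles.
No finite singular points: the Taylor series at 0 converges everywhere.

The radius of convergence is infinite.


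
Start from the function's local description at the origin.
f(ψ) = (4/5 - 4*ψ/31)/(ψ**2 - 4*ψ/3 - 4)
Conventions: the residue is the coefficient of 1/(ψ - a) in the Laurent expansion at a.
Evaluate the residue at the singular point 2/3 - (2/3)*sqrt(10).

The factor ψ**2 - 4*ψ/3 - 4 splits as (ψ - a)(ψ - a') with a = 2/3 - (2/3)*sqrt(10), a' = 2/3 + (2/3)*sqrt(10). At the order-1 pole a set g(ψ) = (ψ - a)*f(ψ) = [4/5 - 4*ψ/31] / (ψ - a').
Simple pole: residue = g(a) at a = 2/3 - (2/3)*sqrt(10), which is -2/31 - (83/1550)*sqrt(10).

The residue is -2/31 - (83/1550)*sqrt(10).


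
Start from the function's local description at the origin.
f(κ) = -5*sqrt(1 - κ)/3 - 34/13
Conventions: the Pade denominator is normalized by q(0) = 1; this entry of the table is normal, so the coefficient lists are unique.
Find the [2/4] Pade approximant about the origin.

The Pade approximant has numerator coefficients [-167/39, 41377157/7759102, -46083807/31036408]; denominator coefficients [1, -313574/298427, 56976/298427, 49465/4774832, 36205/38198656].

Taylor coefficients needed (expand at 0): a_0 = -167/39, a_1 = 5/6, a_2 = 5/24, a_3 = 5/48, a_4 = 25/384, a_5 = 35/768, a_6 = 35/1024.
Write the denominator as Q(κ) = 1 + q1*κ + q2*κ^2 + q3*κ^3 + q4*κ^4. Requiring Q*f - P = O(κ^7) with deg P <= 2 kills the coefficients of κ^3..κ^6 in Q*f:
  κ^3: a_3 + q1*a_2 + q2*a_1 + q3*a_0 = 0, i.e. 5/48 + (5/24)*q1 + (5/6)*q2 + (-167/39)*q3 = 0.
  κ^4: a_4 + q1*a_3 + q2*a_2 + q3*a_1 + q4*a_0 = 0, i.e. 25/384 + (5/48)*q1 + (5/24)*q2 + (5/6)*q3 + (-167/39)*q4 = 0.
  κ^5: a_5 + q1*a_4 + q2*a_3 + q3*a_2 + q4*a_1 = 0, i.e. 35/768 + (25/384)*q1 + (5/48)*q2 + (5/24)*q3 + (5/6)*q4 = 0.
  κ^6: a_6 + q1*a_5 + q2*a_4 + q3*a_3 + q4*a_2 = 0, i.e. 35/1024 + (35/768)*q1 + (25/384)*q2 + (5/48)*q3 + (5/24)*q4 = 0.
Solving this linear system: q1 = -313574/298427, q2 = 56976/298427, q3 = 49465/4774832, q4 = 36205/38198656.
The numerator is Q*f truncated at degree 2: P0 = a_0 = -167/39; P1 = a_1 + q1*a_0 = 41377157/7759102; P2 = a_2 + q1*a_1 + q2*a_0 = -46083807/31036408.


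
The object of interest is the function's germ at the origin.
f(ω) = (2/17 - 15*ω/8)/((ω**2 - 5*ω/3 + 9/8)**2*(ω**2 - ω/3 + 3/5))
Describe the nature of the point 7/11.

Denominator factors: ω**2 - 5*ω/3 + 9/8 = 1363/2904 at ω = 7/11; ω**2 - ω/3 + 3/5 = 1439/1815 at ω = 7/11 — none vanishes.
So the germ continues analytically to 7/11.

The point is a regular point.


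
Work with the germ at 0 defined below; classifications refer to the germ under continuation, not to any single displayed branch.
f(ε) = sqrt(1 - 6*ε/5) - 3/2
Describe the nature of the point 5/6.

The point is an algebraic (square-root) branch point.

The term (1)*sqrt(1 - ε/(5/6)) has argument 1 - 5/6/(5/6) = 0 at 5/6: a square-root (algebraic, two-sheeted) branch point; the remaining terms are analytic or single-valued there.


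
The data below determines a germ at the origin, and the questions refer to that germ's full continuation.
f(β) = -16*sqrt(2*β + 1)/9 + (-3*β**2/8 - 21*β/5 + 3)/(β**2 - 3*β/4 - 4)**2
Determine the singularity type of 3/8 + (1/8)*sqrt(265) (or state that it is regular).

The denominator factor β**2 - 3*β/4 - 4 vanishes at 3/8 + (1/8)*sqrt(265) and appears to the power 2; the numerator there equals -231/1280 - (717/1280)*sqrt(265), nonzero, and no other factor vanishes.
The branch terms are analytic at this point.
Hence a pole whose order is the multiplicity, 2.

The point is a pole of order 2.


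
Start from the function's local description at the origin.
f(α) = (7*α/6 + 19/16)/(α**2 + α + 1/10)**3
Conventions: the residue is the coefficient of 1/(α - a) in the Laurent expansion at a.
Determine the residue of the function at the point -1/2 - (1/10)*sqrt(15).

The factor α**2 + α + 1/10 splits as (α - a)(α - a') with a = -1/2 - (1/10)*sqrt(15), a' = -1/2 + (1/10)*sqrt(15). At the order-3 pole a set g(α) = (α - a)^3*f(α) = [7*α/6 + 19/16] / (α - a')^3.
Order-3 pole: residue = g''(a)/2; g''(-1/2 - (1/10)*sqrt(15)) = -(725/108)*sqrt(15), so the residue is -(725/216)*sqrt(15).

The residue is -(725/216)*sqrt(15).


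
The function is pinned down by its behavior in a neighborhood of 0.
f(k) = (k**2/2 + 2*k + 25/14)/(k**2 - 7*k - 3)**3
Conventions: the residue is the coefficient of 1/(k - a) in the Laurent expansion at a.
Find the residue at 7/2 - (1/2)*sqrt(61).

The factor k**2 - 7*k - 3 splits as (k - a)(k - a') with a = 7/2 - (1/2)*sqrt(61), a' = 7/2 + (1/2)*sqrt(61). At the order-3 pole a set g(k) = (k - a)^3*f(k) = [k**2/2 + 2*k + 25/14] / (k - a')^3.
Order-3 pole: residue = g''(a)/2; g''(7/2 - (1/2)*sqrt(61)) = -(1039/1588867)*sqrt(61), so the residue is -(1039/3177734)*sqrt(61).

The residue is -(1039/3177734)*sqrt(61).


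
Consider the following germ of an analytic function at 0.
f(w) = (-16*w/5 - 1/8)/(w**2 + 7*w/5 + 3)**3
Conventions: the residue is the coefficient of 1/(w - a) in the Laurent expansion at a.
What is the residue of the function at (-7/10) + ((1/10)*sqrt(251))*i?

The residue is -((158625/63253004)*sqrt(251))*i.

The factor w**2 + 7*w/5 + 3 splits as (w - a)(w - a') with a = (-7/10) + ((1/10)*sqrt(251))*i, a' = (-7/10) - ((1/10)*sqrt(251))*i. At the order-3 pole a set g(w) = (w - a)^3*f(w) = [-16*w/5 - 1/8] / (w - a')^3.
Order-3 pole: residue = g''(a)/2; g''((-7/10) + ((1/10)*sqrt(251))*i) = -((158625/31626502)*sqrt(251))*i, so the residue is -((158625/63253004)*sqrt(251))*i.


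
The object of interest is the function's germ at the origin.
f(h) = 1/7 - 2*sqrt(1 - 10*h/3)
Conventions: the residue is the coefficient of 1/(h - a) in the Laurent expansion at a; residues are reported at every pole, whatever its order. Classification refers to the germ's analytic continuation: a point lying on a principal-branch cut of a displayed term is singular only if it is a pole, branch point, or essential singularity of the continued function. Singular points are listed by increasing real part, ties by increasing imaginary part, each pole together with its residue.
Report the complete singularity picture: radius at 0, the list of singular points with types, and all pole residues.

Branch term (-2)*sqrt(1 - h/(3/10)): its argument vanishes at h = 3/10, a square-root branch point, modulus 3/10.
The radius of convergence is the smallest modulus among the singular points: 3/10.

Radius of convergence at 0: 3/10.
At 3/10: an algebraic (square-root) branch point.


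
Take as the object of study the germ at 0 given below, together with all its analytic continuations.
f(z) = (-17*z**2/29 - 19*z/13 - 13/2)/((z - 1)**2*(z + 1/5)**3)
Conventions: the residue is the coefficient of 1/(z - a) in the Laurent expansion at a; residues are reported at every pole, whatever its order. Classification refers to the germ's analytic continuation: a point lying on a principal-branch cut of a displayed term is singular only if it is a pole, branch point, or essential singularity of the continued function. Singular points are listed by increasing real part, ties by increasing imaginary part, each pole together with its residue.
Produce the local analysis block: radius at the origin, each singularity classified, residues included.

Denominator factor (z + 1/5)^3: pole of order 3 at -1/5, modulus 1/5.
Denominator factor (z - 1)^2: pole of order 2 at 1, modulus 1.
The radius of convergence is the smallest modulus among the singular points: 1/5.
At the order-3 pole -1/5 set g(z) = (z - (-1/5))^3*f(z) = (-17*z**2/29 - 19*z/13 - 13/2)/(z - 1)**2.
Order-3 pole: residue = g''(a)/2; g''(-1/5) = -3531625/162864, so the residue is -3531625/325728.
At the order-2 pole 1 set g(z) = (z - (1))^2*f(z) = (-17*z**2/29 - 19*z/13 - 13/2)/(z + 1/5)**3.
Order-2 pole: residue = g'(a); g'(1) = 3531625/325728, so the residue is 3531625/325728.
List the singular points by increasing real part (a conjugate pair: the negative imaginary part first).

Radius of convergence at 0: 1/5.
At -1/5: a pole of order 3; residue -3531625/325728.
At 1: a pole of order 2; residue 3531625/325728.
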